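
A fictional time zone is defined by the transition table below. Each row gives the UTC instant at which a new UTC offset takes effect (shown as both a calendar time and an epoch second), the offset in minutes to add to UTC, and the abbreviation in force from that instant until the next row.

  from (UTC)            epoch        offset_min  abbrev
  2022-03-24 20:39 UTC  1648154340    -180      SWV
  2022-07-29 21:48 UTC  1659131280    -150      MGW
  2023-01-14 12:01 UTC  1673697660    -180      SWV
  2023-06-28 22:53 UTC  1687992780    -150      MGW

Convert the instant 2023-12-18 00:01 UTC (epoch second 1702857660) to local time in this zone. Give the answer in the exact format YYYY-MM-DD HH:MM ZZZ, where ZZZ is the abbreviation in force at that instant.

2023-12-17 21:31 MGW

Query: 2023-12-18 00:01 UTC
Rule 4/4 (MGW, -02:30): 2023-06-28 22:53 UTC ≤ query < +∞
0·60 + 1 - 150 = -149 min
-149 = -1·1440 + 1291; 1291 = 21·60 + 31 → 21:31, 2023-12-18 - 1 day = 2023-12-17
→ 2023-12-17 21:31 MGW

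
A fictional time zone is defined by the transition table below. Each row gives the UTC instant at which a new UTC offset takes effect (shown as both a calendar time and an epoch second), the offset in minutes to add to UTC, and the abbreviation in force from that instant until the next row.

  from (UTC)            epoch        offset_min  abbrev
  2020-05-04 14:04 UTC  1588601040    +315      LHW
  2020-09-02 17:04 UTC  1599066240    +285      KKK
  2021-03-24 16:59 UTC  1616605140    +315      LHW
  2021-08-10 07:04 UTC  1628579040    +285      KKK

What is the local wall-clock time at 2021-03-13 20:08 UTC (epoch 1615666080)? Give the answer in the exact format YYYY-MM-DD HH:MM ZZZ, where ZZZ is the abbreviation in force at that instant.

Query: 2021-03-13 20:08 UTC
Rule 2/4 (KKK, +04:45): 2020-09-02 17:04 UTC ≤ query < 2021-03-24 16:59 UTC
20·60 + 8 + 285 = 1493 min
1493 = 1·1440 + 53; 53 = 0·60 + 53 → 00:53, 2021-03-13 + 1 day = 2021-03-14
→ 2021-03-14 00:53 KKK

2021-03-14 00:53 KKK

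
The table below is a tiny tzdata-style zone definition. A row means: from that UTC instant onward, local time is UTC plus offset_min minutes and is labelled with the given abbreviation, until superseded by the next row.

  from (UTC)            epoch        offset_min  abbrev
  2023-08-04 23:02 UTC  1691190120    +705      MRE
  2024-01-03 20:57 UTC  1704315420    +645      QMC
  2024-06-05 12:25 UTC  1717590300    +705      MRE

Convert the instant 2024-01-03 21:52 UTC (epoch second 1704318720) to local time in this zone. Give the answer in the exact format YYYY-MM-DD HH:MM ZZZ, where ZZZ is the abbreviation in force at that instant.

Query: 2024-01-03 21:52 UTC
Rule 2/3 (QMC, +10:45): 2024-01-03 20:57 UTC ≤ query < 2024-06-05 12:25 UTC
21·60 + 52 + 645 = 1957 min
1957 = 1·1440 + 517; 517 = 8·60 + 37 → 08:37, 2024-01-03 + 1 day = 2024-01-04
→ 2024-01-04 08:37 QMC

2024-01-04 08:37 QMC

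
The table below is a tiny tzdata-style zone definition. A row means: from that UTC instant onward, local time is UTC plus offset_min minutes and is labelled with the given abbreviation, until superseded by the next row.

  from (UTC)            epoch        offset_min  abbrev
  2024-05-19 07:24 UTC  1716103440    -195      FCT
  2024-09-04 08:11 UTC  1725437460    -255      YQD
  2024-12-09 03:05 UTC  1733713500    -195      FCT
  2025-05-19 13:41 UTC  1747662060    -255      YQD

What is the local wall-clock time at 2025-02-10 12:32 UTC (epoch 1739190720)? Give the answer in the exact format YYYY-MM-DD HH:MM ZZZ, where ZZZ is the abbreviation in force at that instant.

Query: 2025-02-10 12:32 UTC
Rule 3/4 (FCT, -03:15): 2024-12-09 03:05 UTC ≤ query < 2025-05-19 13:41 UTC
12·60 + 32 - 195 = 557 min
557 = 0·1440 + 557; 557 = 9·60 + 17 → 09:17, same day
→ 2025-02-10 09:17 FCT

2025-02-10 09:17 FCT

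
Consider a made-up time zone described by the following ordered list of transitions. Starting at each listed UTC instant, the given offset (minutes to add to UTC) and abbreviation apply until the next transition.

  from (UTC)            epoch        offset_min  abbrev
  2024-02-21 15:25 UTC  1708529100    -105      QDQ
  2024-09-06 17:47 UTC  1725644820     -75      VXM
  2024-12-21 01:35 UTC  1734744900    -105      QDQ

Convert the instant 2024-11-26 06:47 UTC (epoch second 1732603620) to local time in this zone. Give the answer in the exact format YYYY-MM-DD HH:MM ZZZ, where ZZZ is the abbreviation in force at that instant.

Query: 2024-11-26 06:47 UTC
Rule 2/3 (VXM, -01:15): 2024-09-06 17:47 UTC ≤ query < 2024-12-21 01:35 UTC
6·60 + 47 - 75 = 332 min
332 = 0·1440 + 332; 332 = 5·60 + 32 → 05:32, same day
→ 2024-11-26 05:32 VXM

2024-11-26 05:32 VXM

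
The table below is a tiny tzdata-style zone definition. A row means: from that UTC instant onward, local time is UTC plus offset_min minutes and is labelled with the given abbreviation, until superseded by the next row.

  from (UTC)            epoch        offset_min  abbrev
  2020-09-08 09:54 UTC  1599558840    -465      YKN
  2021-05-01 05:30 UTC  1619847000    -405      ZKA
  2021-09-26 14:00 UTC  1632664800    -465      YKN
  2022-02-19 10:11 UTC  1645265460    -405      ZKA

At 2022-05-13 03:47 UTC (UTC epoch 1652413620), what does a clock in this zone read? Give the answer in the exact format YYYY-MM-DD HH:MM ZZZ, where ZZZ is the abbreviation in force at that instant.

Query: 2022-05-13 03:47 UTC
Rule 4/4 (ZKA, -06:45): 2022-02-19 10:11 UTC ≤ query < +∞
3·60 + 47 - 405 = -178 min
-178 = -1·1440 + 1262; 1262 = 21·60 + 2 → 21:02, 2022-05-13 - 1 day = 2022-05-12
→ 2022-05-12 21:02 ZKA

2022-05-12 21:02 ZKA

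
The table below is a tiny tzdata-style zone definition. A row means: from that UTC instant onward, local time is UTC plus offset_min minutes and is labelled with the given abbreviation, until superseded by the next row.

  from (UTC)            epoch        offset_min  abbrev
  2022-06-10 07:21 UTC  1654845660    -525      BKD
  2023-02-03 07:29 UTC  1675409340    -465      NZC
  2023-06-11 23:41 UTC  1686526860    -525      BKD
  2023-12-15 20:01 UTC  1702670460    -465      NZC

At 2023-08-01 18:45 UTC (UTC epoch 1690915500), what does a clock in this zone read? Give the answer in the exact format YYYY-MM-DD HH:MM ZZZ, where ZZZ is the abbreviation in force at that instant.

Query: 2023-08-01 18:45 UTC
Rule 3/4 (BKD, -08:45): 2023-06-11 23:41 UTC ≤ query < 2023-12-15 20:01 UTC
18·60 + 45 - 525 = 600 min
600 = 0·1440 + 600; 600 = 10·60 + 0 → 10:00, same day
→ 2023-08-01 10:00 BKD

2023-08-01 10:00 BKD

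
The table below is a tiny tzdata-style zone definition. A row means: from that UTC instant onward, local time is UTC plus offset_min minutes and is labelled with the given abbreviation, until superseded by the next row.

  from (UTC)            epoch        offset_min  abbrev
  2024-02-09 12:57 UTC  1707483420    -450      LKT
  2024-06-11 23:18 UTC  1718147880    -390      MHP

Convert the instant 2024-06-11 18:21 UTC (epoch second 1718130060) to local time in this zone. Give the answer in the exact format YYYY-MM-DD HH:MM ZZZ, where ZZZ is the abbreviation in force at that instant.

2024-06-11 10:51 LKT

Query: 2024-06-11 18:21 UTC
Rule 1/2 (LKT, -07:30): 2024-02-09 12:57 UTC ≤ query < 2024-06-11 23:18 UTC
18·60 + 21 - 450 = 651 min
651 = 0·1440 + 651; 651 = 10·60 + 51 → 10:51, same day
→ 2024-06-11 10:51 LKT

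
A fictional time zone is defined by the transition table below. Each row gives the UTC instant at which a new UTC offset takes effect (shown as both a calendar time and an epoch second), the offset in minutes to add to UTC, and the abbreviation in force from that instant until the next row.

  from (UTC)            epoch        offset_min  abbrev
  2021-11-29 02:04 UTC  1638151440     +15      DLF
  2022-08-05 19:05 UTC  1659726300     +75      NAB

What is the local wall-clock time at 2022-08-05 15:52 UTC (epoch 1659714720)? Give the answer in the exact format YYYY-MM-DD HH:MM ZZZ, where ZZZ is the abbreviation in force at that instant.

Query: 2022-08-05 15:52 UTC
Rule 1/2 (DLF, +00:15): 2021-11-29 02:04 UTC ≤ query < 2022-08-05 19:05 UTC
15·60 + 52 + 15 = 967 min
967 = 0·1440 + 967; 967 = 16·60 + 7 → 16:07, same day
→ 2022-08-05 16:07 DLF

2022-08-05 16:07 DLF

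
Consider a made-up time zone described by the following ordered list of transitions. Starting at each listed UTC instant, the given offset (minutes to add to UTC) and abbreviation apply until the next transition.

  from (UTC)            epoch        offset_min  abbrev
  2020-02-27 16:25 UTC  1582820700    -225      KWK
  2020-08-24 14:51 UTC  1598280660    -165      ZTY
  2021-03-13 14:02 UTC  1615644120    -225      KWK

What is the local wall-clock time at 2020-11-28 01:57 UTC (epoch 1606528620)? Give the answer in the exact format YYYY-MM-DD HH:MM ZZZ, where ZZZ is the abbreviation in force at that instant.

2020-11-27 23:12 ZTY

Query: 2020-11-28 01:57 UTC
Rule 2/3 (ZTY, -02:45): 2020-08-24 14:51 UTC ≤ query < 2021-03-13 14:02 UTC
1·60 + 57 - 165 = -48 min
-48 = -1·1440 + 1392; 1392 = 23·60 + 12 → 23:12, 2020-11-28 - 1 day = 2020-11-27
→ 2020-11-27 23:12 ZTY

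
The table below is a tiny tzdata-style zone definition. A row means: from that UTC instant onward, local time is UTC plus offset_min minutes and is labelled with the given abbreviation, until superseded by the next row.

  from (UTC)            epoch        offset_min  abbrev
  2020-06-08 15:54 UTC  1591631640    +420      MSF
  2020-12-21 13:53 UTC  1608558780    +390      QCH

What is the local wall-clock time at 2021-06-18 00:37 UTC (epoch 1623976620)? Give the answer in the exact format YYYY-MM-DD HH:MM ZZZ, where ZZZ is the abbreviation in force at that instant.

2021-06-18 07:07 QCH

Query: 2021-06-18 00:37 UTC
Rule 2/2 (QCH, +06:30): 2020-12-21 13:53 UTC ≤ query < +∞
0·60 + 37 + 390 = 427 min
427 = 0·1440 + 427; 427 = 7·60 + 7 → 07:07, same day
→ 2021-06-18 07:07 QCH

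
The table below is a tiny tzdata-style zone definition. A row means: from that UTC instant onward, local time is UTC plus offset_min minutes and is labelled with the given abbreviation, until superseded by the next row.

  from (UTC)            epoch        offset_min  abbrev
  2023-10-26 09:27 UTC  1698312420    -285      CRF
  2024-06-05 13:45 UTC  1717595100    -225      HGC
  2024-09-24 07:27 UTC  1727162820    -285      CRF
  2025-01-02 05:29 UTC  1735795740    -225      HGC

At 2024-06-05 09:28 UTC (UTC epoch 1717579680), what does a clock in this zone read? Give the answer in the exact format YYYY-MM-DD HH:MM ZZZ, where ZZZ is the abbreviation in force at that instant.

2024-06-05 04:43 CRF

Query: 2024-06-05 09:28 UTC
Rule 1/4 (CRF, -04:45): 2023-10-26 09:27 UTC ≤ query < 2024-06-05 13:45 UTC
9·60 + 28 - 285 = 283 min
283 = 0·1440 + 283; 283 = 4·60 + 43 → 04:43, same day
→ 2024-06-05 04:43 CRF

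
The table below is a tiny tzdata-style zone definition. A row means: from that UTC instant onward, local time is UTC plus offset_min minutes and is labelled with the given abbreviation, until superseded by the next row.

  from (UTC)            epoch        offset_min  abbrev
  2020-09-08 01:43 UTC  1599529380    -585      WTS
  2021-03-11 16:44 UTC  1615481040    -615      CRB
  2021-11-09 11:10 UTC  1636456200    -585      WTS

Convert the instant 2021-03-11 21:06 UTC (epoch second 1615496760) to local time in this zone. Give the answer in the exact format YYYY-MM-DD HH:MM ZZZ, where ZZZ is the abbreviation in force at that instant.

Query: 2021-03-11 21:06 UTC
Rule 2/3 (CRB, -10:15): 2021-03-11 16:44 UTC ≤ query < 2021-11-09 11:10 UTC
21·60 + 6 - 615 = 651 min
651 = 0·1440 + 651; 651 = 10·60 + 51 → 10:51, same day
→ 2021-03-11 10:51 CRB

2021-03-11 10:51 CRB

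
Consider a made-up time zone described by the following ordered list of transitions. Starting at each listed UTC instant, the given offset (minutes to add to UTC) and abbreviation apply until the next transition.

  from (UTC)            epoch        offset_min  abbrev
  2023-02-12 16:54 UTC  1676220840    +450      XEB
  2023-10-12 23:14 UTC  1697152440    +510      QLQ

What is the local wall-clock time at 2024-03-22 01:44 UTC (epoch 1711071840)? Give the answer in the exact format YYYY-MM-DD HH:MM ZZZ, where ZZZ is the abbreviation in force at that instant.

2024-03-22 10:14 QLQ

Query: 2024-03-22 01:44 UTC
Rule 2/2 (QLQ, +08:30): 2023-10-12 23:14 UTC ≤ query < +∞
1·60 + 44 + 510 = 614 min
614 = 0·1440 + 614; 614 = 10·60 + 14 → 10:14, same day
→ 2024-03-22 10:14 QLQ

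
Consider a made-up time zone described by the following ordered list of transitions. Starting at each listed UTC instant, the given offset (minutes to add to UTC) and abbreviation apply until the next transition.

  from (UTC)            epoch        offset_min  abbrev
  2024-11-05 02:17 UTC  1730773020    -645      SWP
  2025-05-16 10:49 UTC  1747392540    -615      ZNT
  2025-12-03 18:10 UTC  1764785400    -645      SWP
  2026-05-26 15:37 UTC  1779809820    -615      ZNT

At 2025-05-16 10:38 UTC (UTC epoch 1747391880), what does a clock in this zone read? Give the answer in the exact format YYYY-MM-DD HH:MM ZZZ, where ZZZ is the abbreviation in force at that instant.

2025-05-15 23:53 SWP

Query: 2025-05-16 10:38 UTC
Rule 1/4 (SWP, -10:45): 2024-11-05 02:17 UTC ≤ query < 2025-05-16 10:49 UTC
10·60 + 38 - 645 = -7 min
-7 = -1·1440 + 1433; 1433 = 23·60 + 53 → 23:53, 2025-05-16 - 1 day = 2025-05-15
→ 2025-05-15 23:53 SWP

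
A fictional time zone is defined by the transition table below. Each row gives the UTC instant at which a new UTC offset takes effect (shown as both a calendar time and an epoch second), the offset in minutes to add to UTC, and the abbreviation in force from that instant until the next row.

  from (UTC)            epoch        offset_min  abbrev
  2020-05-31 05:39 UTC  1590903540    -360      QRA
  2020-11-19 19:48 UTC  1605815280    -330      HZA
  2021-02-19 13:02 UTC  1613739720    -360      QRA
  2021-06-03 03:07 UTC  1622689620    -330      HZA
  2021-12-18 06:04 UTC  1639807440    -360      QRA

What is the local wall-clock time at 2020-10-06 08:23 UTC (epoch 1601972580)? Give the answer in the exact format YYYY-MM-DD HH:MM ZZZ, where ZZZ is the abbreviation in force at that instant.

Query: 2020-10-06 08:23 UTC
Rule 1/5 (QRA, -06:00): 2020-05-31 05:39 UTC ≤ query < 2020-11-19 19:48 UTC
8·60 + 23 - 360 = 143 min
143 = 0·1440 + 143; 143 = 2·60 + 23 → 02:23, same day
→ 2020-10-06 02:23 QRA

2020-10-06 02:23 QRA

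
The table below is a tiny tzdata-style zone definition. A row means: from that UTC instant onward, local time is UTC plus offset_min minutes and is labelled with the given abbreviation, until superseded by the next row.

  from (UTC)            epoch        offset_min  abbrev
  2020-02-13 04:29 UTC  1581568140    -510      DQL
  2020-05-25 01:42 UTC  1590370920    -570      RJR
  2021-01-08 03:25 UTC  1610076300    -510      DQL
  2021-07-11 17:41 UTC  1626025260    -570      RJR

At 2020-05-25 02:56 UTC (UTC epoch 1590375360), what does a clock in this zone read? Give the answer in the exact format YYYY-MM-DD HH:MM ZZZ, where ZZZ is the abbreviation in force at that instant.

Query: 2020-05-25 02:56 UTC
Rule 2/4 (RJR, -09:30): 2020-05-25 01:42 UTC ≤ query < 2021-01-08 03:25 UTC
2·60 + 56 - 570 = -394 min
-394 = -1·1440 + 1046; 1046 = 17·60 + 26 → 17:26, 2020-05-25 - 1 day = 2020-05-24
→ 2020-05-24 17:26 RJR

2020-05-24 17:26 RJR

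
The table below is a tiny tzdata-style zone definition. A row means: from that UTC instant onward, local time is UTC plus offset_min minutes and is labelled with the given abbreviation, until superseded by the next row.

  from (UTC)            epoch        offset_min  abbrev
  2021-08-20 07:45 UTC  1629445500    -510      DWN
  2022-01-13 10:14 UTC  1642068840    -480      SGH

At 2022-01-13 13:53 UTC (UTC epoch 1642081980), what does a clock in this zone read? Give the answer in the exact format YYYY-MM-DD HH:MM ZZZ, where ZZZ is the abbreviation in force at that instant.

2022-01-13 05:53 SGH

Query: 2022-01-13 13:53 UTC
Rule 2/2 (SGH, -08:00): 2022-01-13 10:14 UTC ≤ query < +∞
13·60 + 53 - 480 = 353 min
353 = 0·1440 + 353; 353 = 5·60 + 53 → 05:53, same day
→ 2022-01-13 05:53 SGH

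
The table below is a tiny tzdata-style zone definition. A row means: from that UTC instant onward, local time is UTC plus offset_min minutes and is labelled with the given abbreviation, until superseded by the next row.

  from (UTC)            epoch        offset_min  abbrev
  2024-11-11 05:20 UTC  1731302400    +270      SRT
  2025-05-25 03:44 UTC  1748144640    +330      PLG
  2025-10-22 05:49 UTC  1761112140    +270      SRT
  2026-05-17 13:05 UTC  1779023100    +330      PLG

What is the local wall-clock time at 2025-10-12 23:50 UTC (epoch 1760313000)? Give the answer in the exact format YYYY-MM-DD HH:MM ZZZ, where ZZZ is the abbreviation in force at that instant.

Query: 2025-10-12 23:50 UTC
Rule 2/4 (PLG, +05:30): 2025-05-25 03:44 UTC ≤ query < 2025-10-22 05:49 UTC
23·60 + 50 + 330 = 1760 min
1760 = 1·1440 + 320; 320 = 5·60 + 20 → 05:20, 2025-10-12 + 1 day = 2025-10-13
→ 2025-10-13 05:20 PLG

2025-10-13 05:20 PLG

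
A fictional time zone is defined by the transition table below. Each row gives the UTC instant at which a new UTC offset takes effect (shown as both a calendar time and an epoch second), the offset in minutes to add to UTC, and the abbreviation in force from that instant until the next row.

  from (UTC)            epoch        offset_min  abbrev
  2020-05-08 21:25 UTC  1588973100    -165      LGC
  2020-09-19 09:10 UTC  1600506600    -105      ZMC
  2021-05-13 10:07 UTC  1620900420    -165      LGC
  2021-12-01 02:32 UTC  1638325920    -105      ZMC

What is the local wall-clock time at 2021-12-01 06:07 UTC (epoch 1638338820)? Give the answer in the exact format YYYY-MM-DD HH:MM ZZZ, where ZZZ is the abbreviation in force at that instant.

2021-12-01 04:22 ZMC

Query: 2021-12-01 06:07 UTC
Rule 4/4 (ZMC, -01:45): 2021-12-01 02:32 UTC ≤ query < +∞
6·60 + 7 - 105 = 262 min
262 = 0·1440 + 262; 262 = 4·60 + 22 → 04:22, same day
→ 2021-12-01 04:22 ZMC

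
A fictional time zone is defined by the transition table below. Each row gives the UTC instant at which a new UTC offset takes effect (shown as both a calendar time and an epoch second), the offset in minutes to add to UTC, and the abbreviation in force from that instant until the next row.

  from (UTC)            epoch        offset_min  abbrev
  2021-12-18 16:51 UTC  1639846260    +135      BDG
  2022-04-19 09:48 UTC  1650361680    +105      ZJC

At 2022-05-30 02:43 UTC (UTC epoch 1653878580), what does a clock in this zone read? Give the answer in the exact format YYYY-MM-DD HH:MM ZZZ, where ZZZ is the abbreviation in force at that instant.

2022-05-30 04:28 ZJC

Query: 2022-05-30 02:43 UTC
Rule 2/2 (ZJC, +01:45): 2022-04-19 09:48 UTC ≤ query < +∞
2·60 + 43 + 105 = 268 min
268 = 0·1440 + 268; 268 = 4·60 + 28 → 04:28, same day
→ 2022-05-30 04:28 ZJC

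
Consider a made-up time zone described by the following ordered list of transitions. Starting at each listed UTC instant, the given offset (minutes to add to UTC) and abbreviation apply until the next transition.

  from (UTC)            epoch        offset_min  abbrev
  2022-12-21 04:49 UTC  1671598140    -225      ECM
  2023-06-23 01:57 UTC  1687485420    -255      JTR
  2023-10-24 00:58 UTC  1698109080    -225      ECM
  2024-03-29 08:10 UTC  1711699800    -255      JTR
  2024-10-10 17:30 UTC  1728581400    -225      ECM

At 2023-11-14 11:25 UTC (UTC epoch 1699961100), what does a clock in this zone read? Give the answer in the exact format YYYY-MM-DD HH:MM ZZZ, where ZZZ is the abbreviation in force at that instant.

Query: 2023-11-14 11:25 UTC
Rule 3/5 (ECM, -03:45): 2023-10-24 00:58 UTC ≤ query < 2024-03-29 08:10 UTC
11·60 + 25 - 225 = 460 min
460 = 0·1440 + 460; 460 = 7·60 + 40 → 07:40, same day
→ 2023-11-14 07:40 ECM

2023-11-14 07:40 ECM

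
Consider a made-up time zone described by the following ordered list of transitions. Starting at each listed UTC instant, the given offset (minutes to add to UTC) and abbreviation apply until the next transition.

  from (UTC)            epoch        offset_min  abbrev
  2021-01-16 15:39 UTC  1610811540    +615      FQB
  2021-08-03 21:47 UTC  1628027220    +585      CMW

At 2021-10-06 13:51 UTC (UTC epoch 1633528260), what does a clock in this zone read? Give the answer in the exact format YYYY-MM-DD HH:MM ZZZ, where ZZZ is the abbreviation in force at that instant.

Query: 2021-10-06 13:51 UTC
Rule 2/2 (CMW, +09:45): 2021-08-03 21:47 UTC ≤ query < +∞
13·60 + 51 + 585 = 1416 min
1416 = 0·1440 + 1416; 1416 = 23·60 + 36 → 23:36, same day
→ 2021-10-06 23:36 CMW

2021-10-06 23:36 CMW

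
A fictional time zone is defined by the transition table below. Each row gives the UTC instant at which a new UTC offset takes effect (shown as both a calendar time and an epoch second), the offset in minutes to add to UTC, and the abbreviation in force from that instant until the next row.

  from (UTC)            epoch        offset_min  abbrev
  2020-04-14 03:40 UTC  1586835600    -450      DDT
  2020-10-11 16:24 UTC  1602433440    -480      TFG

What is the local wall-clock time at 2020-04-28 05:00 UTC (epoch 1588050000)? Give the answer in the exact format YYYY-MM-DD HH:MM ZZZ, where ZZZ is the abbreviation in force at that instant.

Query: 2020-04-28 05:00 UTC
Rule 1/2 (DDT, -07:30): 2020-04-14 03:40 UTC ≤ query < 2020-10-11 16:24 UTC
5·60 + 0 - 450 = -150 min
-150 = -1·1440 + 1290; 1290 = 21·60 + 30 → 21:30, 2020-04-28 - 1 day = 2020-04-27
→ 2020-04-27 21:30 DDT

2020-04-27 21:30 DDT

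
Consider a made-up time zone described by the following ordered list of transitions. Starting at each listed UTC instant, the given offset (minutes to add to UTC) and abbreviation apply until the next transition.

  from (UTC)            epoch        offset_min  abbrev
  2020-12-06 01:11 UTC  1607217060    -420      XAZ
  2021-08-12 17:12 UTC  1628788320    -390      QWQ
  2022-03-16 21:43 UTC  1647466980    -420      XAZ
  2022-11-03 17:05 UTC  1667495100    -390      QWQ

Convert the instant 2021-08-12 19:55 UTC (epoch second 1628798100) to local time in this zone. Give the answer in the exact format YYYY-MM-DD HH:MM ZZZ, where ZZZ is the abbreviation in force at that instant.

2021-08-12 13:25 QWQ

Query: 2021-08-12 19:55 UTC
Rule 2/4 (QWQ, -06:30): 2021-08-12 17:12 UTC ≤ query < 2022-03-16 21:43 UTC
19·60 + 55 - 390 = 805 min
805 = 0·1440 + 805; 805 = 13·60 + 25 → 13:25, same day
→ 2021-08-12 13:25 QWQ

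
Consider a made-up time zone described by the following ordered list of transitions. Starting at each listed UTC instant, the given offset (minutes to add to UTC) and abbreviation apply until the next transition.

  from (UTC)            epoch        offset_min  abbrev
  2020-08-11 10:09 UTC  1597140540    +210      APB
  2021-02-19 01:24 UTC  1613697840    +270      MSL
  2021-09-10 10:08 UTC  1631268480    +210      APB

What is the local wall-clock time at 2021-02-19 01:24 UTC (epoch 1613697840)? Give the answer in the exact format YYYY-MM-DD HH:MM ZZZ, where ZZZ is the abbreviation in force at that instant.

Query: 2021-02-19 01:24 UTC
Rule 2/3 (MSL, +04:30): 2021-02-19 01:24 UTC ≤ query < 2021-09-10 10:08 UTC
1·60 + 24 + 270 = 354 min
354 = 0·1440 + 354; 354 = 5·60 + 54 → 05:54, same day
→ 2021-02-19 05:54 MSL

2021-02-19 05:54 MSL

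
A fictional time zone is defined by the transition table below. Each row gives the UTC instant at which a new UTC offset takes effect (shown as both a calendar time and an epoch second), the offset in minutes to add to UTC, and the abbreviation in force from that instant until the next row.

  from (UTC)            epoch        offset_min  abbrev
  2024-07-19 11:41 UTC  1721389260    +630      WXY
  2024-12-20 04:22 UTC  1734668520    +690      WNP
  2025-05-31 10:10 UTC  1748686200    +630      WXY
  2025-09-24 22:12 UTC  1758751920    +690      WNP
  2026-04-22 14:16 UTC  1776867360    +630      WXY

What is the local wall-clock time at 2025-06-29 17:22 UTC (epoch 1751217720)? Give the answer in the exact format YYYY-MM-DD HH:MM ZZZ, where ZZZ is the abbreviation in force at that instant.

Query: 2025-06-29 17:22 UTC
Rule 3/5 (WXY, +10:30): 2025-05-31 10:10 UTC ≤ query < 2025-09-24 22:12 UTC
17·60 + 22 + 630 = 1672 min
1672 = 1·1440 + 232; 232 = 3·60 + 52 → 03:52, 2025-06-29 + 1 day = 2025-06-30
→ 2025-06-30 03:52 WXY

2025-06-30 03:52 WXY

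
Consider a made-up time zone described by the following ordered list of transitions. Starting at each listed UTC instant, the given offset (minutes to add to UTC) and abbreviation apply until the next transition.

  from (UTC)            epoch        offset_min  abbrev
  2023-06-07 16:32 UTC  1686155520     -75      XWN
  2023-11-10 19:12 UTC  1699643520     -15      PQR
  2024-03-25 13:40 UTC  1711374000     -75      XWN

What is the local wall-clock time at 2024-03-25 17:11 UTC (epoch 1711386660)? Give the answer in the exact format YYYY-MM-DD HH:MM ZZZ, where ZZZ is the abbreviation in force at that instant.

Query: 2024-03-25 17:11 UTC
Rule 3/3 (XWN, -01:15): 2024-03-25 13:40 UTC ≤ query < +∞
17·60 + 11 - 75 = 956 min
956 = 0·1440 + 956; 956 = 15·60 + 56 → 15:56, same day
→ 2024-03-25 15:56 XWN

2024-03-25 15:56 XWN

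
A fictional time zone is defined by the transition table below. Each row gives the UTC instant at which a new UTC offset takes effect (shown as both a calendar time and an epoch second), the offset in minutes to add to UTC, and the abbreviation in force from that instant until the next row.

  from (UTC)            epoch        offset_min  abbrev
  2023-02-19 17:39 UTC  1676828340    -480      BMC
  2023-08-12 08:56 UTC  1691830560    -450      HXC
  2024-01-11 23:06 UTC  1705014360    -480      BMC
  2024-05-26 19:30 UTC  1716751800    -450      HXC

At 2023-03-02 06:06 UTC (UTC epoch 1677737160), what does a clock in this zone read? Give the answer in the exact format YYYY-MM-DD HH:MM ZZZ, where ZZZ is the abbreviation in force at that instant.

Query: 2023-03-02 06:06 UTC
Rule 1/4 (BMC, -08:00): 2023-02-19 17:39 UTC ≤ query < 2023-08-12 08:56 UTC
6·60 + 6 - 480 = -114 min
-114 = -1·1440 + 1326; 1326 = 22·60 + 6 → 22:06, 2023-03-02 - 1 day = 2023-03-01
→ 2023-03-01 22:06 BMC

2023-03-01 22:06 BMC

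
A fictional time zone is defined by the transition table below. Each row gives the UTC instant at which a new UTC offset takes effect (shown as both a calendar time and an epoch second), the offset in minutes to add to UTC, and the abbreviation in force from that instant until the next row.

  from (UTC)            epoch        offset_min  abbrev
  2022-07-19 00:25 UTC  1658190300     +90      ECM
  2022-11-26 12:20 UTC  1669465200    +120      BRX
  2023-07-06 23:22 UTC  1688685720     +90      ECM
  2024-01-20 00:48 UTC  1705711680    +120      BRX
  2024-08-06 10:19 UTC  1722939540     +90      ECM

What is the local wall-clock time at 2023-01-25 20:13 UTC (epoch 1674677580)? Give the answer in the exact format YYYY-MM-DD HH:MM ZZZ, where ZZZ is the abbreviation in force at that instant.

Query: 2023-01-25 20:13 UTC
Rule 2/5 (BRX, +02:00): 2022-11-26 12:20 UTC ≤ query < 2023-07-06 23:22 UTC
20·60 + 13 + 120 = 1333 min
1333 = 0·1440 + 1333; 1333 = 22·60 + 13 → 22:13, same day
→ 2023-01-25 22:13 BRX

2023-01-25 22:13 BRX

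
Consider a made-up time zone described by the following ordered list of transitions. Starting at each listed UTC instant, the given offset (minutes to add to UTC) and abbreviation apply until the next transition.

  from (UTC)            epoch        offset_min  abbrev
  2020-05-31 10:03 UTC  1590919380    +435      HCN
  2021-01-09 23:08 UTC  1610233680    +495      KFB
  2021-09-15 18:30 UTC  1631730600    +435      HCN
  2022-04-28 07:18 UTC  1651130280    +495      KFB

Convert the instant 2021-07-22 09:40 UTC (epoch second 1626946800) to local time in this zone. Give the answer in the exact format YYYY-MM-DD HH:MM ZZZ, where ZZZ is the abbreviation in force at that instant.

2021-07-22 17:55 KFB

Query: 2021-07-22 09:40 UTC
Rule 2/4 (KFB, +08:15): 2021-01-09 23:08 UTC ≤ query < 2021-09-15 18:30 UTC
9·60 + 40 + 495 = 1075 min
1075 = 0·1440 + 1075; 1075 = 17·60 + 55 → 17:55, same day
→ 2021-07-22 17:55 KFB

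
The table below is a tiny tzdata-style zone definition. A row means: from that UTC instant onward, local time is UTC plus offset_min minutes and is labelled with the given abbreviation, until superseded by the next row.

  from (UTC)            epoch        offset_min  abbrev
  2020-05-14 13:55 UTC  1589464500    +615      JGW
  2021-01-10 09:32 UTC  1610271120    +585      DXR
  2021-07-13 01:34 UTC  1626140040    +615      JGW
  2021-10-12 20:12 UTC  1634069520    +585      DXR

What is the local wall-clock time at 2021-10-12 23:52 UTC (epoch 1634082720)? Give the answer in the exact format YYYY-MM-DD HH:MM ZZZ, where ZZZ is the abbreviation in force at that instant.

2021-10-13 09:37 DXR

Query: 2021-10-12 23:52 UTC
Rule 4/4 (DXR, +09:45): 2021-10-12 20:12 UTC ≤ query < +∞
23·60 + 52 + 585 = 2017 min
2017 = 1·1440 + 577; 577 = 9·60 + 37 → 09:37, 2021-10-12 + 1 day = 2021-10-13
→ 2021-10-13 09:37 DXR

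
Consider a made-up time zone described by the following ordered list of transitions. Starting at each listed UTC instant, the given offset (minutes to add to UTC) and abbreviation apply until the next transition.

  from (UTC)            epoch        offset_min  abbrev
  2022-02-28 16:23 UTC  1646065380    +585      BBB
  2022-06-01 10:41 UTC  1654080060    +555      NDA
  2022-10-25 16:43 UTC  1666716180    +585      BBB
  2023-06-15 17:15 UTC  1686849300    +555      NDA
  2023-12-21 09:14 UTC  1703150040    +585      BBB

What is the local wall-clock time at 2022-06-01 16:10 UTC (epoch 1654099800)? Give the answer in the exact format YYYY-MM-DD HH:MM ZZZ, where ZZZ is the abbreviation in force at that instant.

Query: 2022-06-01 16:10 UTC
Rule 2/5 (NDA, +09:15): 2022-06-01 10:41 UTC ≤ query < 2022-10-25 16:43 UTC
16·60 + 10 + 555 = 1525 min
1525 = 1·1440 + 85; 85 = 1·60 + 25 → 01:25, 2022-06-01 + 1 day = 2022-06-02
→ 2022-06-02 01:25 NDA

2022-06-02 01:25 NDA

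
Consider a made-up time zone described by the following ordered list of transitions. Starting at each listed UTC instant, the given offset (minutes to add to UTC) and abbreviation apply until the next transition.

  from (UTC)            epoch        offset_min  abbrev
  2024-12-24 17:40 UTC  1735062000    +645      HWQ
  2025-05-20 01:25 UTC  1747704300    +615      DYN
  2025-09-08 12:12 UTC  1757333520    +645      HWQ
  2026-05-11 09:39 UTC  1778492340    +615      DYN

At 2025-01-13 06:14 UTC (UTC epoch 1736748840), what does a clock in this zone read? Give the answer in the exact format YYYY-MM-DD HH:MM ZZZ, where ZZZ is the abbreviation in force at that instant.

2025-01-13 16:59 HWQ

Query: 2025-01-13 06:14 UTC
Rule 1/4 (HWQ, +10:45): 2024-12-24 17:40 UTC ≤ query < 2025-05-20 01:25 UTC
6·60 + 14 + 645 = 1019 min
1019 = 0·1440 + 1019; 1019 = 16·60 + 59 → 16:59, same day
→ 2025-01-13 16:59 HWQ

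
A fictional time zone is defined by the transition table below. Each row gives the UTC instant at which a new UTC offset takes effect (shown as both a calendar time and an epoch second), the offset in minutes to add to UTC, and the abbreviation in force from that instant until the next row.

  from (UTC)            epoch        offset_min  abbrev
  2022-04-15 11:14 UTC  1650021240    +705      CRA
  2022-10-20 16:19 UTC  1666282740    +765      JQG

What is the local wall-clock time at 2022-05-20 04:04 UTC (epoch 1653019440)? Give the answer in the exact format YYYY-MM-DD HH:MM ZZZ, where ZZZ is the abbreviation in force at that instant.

2022-05-20 15:49 CRA

Query: 2022-05-20 04:04 UTC
Rule 1/2 (CRA, +11:45): 2022-04-15 11:14 UTC ≤ query < 2022-10-20 16:19 UTC
4·60 + 4 + 705 = 949 min
949 = 0·1440 + 949; 949 = 15·60 + 49 → 15:49, same day
→ 2022-05-20 15:49 CRA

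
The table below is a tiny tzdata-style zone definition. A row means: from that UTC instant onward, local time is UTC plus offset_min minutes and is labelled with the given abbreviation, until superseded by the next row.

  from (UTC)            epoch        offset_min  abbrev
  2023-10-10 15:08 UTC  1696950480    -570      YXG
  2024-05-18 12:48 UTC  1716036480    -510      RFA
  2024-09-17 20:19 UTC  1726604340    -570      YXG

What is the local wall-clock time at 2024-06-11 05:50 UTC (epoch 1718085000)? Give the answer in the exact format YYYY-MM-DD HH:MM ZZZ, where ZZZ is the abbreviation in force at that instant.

Query: 2024-06-11 05:50 UTC
Rule 2/3 (RFA, -08:30): 2024-05-18 12:48 UTC ≤ query < 2024-09-17 20:19 UTC
5·60 + 50 - 510 = -160 min
-160 = -1·1440 + 1280; 1280 = 21·60 + 20 → 21:20, 2024-06-11 - 1 day = 2024-06-10
→ 2024-06-10 21:20 RFA

2024-06-10 21:20 RFA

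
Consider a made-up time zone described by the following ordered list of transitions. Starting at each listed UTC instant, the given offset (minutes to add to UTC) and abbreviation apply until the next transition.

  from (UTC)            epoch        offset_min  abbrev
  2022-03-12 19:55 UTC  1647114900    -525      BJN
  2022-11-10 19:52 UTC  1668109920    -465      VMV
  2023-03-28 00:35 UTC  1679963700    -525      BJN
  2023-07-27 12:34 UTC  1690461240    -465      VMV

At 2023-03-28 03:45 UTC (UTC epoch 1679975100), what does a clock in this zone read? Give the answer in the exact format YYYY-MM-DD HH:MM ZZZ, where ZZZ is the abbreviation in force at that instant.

2023-03-27 19:00 BJN

Query: 2023-03-28 03:45 UTC
Rule 3/4 (BJN, -08:45): 2023-03-28 00:35 UTC ≤ query < 2023-07-27 12:34 UTC
3·60 + 45 - 525 = -300 min
-300 = -1·1440 + 1140; 1140 = 19·60 + 0 → 19:00, 2023-03-28 - 1 day = 2023-03-27
→ 2023-03-27 19:00 BJN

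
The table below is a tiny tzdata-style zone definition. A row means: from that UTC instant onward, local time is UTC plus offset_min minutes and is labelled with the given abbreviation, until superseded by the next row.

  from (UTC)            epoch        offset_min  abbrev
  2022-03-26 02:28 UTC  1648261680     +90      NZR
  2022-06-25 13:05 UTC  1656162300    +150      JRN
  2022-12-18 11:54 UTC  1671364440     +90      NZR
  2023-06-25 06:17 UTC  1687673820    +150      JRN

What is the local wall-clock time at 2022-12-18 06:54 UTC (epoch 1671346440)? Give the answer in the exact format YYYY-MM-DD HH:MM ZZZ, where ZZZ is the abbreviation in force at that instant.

Query: 2022-12-18 06:54 UTC
Rule 2/4 (JRN, +02:30): 2022-06-25 13:05 UTC ≤ query < 2022-12-18 11:54 UTC
6·60 + 54 + 150 = 564 min
564 = 0·1440 + 564; 564 = 9·60 + 24 → 09:24, same day
→ 2022-12-18 09:24 JRN

2022-12-18 09:24 JRN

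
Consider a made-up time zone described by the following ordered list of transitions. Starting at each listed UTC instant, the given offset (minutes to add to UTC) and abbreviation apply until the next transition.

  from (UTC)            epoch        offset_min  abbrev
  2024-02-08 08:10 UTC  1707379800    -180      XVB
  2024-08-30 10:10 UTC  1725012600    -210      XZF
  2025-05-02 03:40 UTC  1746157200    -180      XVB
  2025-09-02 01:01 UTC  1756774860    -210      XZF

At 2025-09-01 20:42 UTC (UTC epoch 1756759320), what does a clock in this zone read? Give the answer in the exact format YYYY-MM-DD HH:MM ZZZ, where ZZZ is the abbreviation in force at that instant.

Query: 2025-09-01 20:42 UTC
Rule 3/4 (XVB, -03:00): 2025-05-02 03:40 UTC ≤ query < 2025-09-02 01:01 UTC
20·60 + 42 - 180 = 1062 min
1062 = 0·1440 + 1062; 1062 = 17·60 + 42 → 17:42, same day
→ 2025-09-01 17:42 XVB

2025-09-01 17:42 XVB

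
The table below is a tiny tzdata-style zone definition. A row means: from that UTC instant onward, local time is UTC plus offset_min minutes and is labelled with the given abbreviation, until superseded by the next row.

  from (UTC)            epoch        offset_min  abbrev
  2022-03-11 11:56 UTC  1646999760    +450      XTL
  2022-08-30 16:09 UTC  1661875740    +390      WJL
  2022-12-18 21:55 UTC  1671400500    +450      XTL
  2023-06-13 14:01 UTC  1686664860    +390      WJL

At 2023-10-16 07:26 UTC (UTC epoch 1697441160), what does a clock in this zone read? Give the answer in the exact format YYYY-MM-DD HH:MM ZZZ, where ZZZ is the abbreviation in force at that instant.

Query: 2023-10-16 07:26 UTC
Rule 4/4 (WJL, +06:30): 2023-06-13 14:01 UTC ≤ query < +∞
7·60 + 26 + 390 = 836 min
836 = 0·1440 + 836; 836 = 13·60 + 56 → 13:56, same day
→ 2023-10-16 13:56 WJL

2023-10-16 13:56 WJL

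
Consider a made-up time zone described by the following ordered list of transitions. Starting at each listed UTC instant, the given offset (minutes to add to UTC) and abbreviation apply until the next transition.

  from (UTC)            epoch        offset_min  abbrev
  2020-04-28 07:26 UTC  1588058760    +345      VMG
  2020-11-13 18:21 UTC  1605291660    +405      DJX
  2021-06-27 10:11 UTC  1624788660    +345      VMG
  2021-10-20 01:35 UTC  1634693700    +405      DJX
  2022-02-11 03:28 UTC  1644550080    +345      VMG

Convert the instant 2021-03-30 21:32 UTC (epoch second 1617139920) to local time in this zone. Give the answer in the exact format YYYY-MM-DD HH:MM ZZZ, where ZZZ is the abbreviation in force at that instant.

Query: 2021-03-30 21:32 UTC
Rule 2/5 (DJX, +06:45): 2020-11-13 18:21 UTC ≤ query < 2021-06-27 10:11 UTC
21·60 + 32 + 405 = 1697 min
1697 = 1·1440 + 257; 257 = 4·60 + 17 → 04:17, 2021-03-30 + 1 day = 2021-03-31
→ 2021-03-31 04:17 DJX

2021-03-31 04:17 DJX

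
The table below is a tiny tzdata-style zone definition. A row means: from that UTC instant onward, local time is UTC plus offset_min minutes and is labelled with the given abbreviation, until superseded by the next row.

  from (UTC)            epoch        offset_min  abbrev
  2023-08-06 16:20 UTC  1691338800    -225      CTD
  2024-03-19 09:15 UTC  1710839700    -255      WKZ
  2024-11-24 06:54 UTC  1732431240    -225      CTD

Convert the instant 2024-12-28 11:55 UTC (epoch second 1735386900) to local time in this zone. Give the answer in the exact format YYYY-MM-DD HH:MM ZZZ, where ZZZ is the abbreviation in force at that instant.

Query: 2024-12-28 11:55 UTC
Rule 3/3 (CTD, -03:45): 2024-11-24 06:54 UTC ≤ query < +∞
11·60 + 55 - 225 = 490 min
490 = 0·1440 + 490; 490 = 8·60 + 10 → 08:10, same day
→ 2024-12-28 08:10 CTD

2024-12-28 08:10 CTD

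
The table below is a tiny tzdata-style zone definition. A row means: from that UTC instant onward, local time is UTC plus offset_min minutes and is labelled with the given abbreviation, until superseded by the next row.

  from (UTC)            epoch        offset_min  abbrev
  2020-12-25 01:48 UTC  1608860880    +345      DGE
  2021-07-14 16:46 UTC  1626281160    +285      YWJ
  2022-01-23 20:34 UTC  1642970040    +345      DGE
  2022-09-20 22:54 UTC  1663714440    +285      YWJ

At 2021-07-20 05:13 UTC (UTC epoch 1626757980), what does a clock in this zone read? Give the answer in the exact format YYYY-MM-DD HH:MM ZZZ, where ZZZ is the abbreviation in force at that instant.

2021-07-20 09:58 YWJ

Query: 2021-07-20 05:13 UTC
Rule 2/4 (YWJ, +04:45): 2021-07-14 16:46 UTC ≤ query < 2022-01-23 20:34 UTC
5·60 + 13 + 285 = 598 min
598 = 0·1440 + 598; 598 = 9·60 + 58 → 09:58, same day
→ 2021-07-20 09:58 YWJ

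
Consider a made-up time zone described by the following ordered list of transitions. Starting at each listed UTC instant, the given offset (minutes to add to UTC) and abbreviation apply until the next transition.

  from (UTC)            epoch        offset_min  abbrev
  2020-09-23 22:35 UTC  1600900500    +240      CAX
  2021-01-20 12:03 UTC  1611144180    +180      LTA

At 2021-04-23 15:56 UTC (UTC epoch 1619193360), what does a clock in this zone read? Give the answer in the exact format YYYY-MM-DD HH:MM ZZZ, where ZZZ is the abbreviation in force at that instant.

Query: 2021-04-23 15:56 UTC
Rule 2/2 (LTA, +03:00): 2021-01-20 12:03 UTC ≤ query < +∞
15·60 + 56 + 180 = 1136 min
1136 = 0·1440 + 1136; 1136 = 18·60 + 56 → 18:56, same day
→ 2021-04-23 18:56 LTA

2021-04-23 18:56 LTA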